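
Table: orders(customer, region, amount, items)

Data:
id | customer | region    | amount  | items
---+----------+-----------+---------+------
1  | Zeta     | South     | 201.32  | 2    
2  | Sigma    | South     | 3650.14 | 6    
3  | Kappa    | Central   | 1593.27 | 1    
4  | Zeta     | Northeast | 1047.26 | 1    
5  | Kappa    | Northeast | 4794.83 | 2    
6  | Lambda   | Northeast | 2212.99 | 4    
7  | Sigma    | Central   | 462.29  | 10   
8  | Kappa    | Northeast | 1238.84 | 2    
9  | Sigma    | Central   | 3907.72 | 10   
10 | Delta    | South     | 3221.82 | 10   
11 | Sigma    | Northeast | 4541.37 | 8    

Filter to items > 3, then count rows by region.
SELECT region, COUNT(*)
FROM orders
WHERE items > 3
GROUP BY region

Note: WHERE filters rows before grouping.

Result:
  Central: 2
  Northeast: 2
  South: 2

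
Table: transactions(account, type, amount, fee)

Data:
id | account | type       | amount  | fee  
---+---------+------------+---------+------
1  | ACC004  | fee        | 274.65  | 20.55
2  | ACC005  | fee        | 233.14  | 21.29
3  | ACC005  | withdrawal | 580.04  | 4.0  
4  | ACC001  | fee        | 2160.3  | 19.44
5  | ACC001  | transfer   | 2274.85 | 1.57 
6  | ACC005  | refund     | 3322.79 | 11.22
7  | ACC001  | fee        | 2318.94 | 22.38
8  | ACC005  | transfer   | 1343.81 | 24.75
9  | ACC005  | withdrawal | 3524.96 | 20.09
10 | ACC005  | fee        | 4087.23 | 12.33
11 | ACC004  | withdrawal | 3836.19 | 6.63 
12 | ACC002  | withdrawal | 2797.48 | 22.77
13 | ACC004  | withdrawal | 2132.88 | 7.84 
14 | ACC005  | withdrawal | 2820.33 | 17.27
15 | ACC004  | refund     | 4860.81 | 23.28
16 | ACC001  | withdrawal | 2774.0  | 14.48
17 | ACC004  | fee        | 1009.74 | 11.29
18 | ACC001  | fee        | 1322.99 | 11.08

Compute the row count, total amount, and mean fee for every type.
SELECT type,
       COUNT(*) as cnt,
       SUM(amount) as total_amount,
       AVG(fee) as avg_fee
FROM transactions
GROUP BY type

Result:
  fee: 7 records, 11406.99 total amount, 16.91 avg fee
  refund: 2 records, 8183.60 total amount, 17.25 avg fee
  transfer: 2 records, 3618.66 total amount, 13.16 avg fee
  withdrawal: 7 records, 18465.88 total amount, 13.30 avg fee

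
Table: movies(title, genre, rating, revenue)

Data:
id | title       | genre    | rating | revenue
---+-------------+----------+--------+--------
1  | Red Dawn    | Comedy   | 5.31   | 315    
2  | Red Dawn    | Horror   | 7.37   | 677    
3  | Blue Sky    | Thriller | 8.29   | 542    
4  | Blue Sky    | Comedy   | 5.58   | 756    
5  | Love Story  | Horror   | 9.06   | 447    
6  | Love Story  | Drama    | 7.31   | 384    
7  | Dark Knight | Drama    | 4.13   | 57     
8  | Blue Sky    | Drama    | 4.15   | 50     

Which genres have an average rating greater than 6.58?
SELECT genre, AVG(rating)
FROM movies
GROUP BY genre
HAVING AVG(rating) > 6.58

Result:
  Horror: avg=8.22
  Thriller: avg=8.29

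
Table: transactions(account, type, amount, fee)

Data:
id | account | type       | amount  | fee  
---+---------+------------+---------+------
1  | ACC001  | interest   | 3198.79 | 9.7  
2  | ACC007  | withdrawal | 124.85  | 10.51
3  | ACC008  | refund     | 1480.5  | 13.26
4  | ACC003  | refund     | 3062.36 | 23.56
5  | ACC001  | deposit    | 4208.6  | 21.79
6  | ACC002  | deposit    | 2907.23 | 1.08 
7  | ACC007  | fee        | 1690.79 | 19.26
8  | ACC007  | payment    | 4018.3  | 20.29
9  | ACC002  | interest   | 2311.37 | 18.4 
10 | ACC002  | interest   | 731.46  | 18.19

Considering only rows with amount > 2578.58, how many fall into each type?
SELECT type, COUNT(*)
FROM transactions
WHERE amount > 2578.58
GROUP BY type

Note: WHERE filters rows before grouping.

Result:
  deposit: 2
  interest: 1
  payment: 1
  refund: 1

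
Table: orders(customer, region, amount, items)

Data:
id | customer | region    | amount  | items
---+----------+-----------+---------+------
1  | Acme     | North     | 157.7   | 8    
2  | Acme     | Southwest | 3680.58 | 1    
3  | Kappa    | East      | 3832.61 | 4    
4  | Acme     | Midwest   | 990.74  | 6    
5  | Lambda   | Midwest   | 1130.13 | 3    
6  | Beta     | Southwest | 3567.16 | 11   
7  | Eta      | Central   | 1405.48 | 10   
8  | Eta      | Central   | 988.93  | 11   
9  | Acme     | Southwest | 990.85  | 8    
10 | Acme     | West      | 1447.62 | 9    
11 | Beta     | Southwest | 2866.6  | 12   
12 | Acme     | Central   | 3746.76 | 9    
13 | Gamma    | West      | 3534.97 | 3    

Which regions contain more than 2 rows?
SELECT region, COUNT(*) as cnt
FROM orders
GROUP BY region
HAVING COUNT(*) > 2

Result:
  Central: 3
  Southwest: 4

Note: HAVING filters groups after aggregation, WHERE filters rows before.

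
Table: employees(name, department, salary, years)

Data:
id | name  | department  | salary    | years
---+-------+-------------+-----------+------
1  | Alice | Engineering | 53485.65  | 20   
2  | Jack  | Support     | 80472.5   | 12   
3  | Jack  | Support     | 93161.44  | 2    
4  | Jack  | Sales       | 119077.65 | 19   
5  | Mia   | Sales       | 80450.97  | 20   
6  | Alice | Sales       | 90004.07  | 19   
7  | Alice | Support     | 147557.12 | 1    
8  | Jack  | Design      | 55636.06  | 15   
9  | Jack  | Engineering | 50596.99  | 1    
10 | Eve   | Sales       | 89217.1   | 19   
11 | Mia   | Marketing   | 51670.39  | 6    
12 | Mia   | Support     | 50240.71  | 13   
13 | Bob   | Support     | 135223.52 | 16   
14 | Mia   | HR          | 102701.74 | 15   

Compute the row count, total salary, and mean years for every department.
SELECT department,
       COUNT(*) as cnt,
       SUM(salary) as total_salary,
       AVG(years) as avg_years
FROM employees
GROUP BY department

Result:
  Design: 1 records, 55636.06 total salary, 15.00 avg years
  Engineering: 2 records, 104082.64 total salary, 10.50 avg years
  HR: 1 records, 102701.74 total salary, 15.00 avg years
  Marketing: 1 records, 51670.39 total salary, 6.00 avg years
  Sales: 4 records, 378749.79 total salary, 19.25 avg years
  Support: 5 records, 506655.29 total salary, 8.80 avg years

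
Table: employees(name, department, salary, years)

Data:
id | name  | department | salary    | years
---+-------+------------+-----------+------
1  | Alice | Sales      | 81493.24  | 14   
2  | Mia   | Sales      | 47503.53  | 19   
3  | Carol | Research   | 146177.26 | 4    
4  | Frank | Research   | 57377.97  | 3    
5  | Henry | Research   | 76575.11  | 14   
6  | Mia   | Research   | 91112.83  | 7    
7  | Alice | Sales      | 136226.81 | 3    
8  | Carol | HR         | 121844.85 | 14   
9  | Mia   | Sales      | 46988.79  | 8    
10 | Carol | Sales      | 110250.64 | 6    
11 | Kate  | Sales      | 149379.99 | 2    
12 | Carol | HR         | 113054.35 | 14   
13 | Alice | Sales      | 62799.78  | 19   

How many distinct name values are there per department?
SELECT department, COUNT(DISTINCT name)
FROM employees
GROUP BY department

Result:
  HR: 1 distinct
  Research: 4 distinct
  Sales: 4 distinct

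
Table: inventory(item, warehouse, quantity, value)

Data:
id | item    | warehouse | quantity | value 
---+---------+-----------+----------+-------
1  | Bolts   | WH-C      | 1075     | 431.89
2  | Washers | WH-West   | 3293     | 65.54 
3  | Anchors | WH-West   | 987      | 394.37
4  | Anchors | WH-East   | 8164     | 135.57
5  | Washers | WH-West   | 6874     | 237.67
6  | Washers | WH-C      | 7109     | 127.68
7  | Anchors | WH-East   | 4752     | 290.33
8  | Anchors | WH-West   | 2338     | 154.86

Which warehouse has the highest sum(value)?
SELECT warehouse, SUM(value) as val
FROM inventory
GROUP BY warehouse
ORDER BY val DESC
LIMIT 1

Result: WH-West with sum(value) = 852.44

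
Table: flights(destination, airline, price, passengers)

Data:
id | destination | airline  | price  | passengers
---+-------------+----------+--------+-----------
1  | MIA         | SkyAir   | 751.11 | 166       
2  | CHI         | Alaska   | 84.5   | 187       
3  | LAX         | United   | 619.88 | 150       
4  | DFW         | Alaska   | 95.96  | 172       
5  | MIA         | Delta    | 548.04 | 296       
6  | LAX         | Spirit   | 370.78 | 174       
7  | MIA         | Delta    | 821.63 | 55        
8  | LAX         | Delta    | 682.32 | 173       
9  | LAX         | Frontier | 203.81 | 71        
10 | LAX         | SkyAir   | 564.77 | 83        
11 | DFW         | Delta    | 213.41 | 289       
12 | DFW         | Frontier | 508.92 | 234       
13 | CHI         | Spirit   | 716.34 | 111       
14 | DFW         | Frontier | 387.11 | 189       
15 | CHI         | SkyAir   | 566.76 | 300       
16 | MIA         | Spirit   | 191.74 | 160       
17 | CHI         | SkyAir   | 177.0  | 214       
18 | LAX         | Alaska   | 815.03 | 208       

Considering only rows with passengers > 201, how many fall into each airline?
SELECT airline, COUNT(*)
FROM flights
WHERE passengers > 201
GROUP BY airline

Note: WHERE filters rows before grouping.

Result:
  Alaska: 1
  Delta: 2
  Frontier: 1
  SkyAir: 2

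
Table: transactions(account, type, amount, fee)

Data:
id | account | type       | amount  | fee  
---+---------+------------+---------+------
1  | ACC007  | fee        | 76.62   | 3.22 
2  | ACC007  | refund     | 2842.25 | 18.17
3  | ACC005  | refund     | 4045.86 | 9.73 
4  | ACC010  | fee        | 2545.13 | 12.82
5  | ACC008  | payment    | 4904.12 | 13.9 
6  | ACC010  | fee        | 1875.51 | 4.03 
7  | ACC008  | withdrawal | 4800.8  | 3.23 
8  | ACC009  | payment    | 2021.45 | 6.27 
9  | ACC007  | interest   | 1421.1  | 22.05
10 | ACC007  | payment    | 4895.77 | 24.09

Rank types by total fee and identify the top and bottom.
SELECT type, SUM(fee)
FROM transactions
GROUP BY type
ORDER BY SUM(fee)

All groups:
  withdrawal: 3.23
  fee: 20.07
  interest: 22.05
  refund: 27.90
  payment: 44.26

Highest: payment (44.26)
Lowest: withdrawal (3.23)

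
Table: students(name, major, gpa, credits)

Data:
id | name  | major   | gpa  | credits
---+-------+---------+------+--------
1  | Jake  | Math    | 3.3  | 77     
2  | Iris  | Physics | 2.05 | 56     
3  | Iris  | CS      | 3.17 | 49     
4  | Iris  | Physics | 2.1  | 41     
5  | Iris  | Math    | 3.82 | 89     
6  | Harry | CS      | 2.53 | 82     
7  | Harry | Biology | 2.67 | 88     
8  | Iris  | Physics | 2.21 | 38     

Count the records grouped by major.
SELECT major, COUNT(*) as count
FROM students
GROUP BY major

Result:
  Biology: 1
  CS: 2
  Math: 2
  Physics: 3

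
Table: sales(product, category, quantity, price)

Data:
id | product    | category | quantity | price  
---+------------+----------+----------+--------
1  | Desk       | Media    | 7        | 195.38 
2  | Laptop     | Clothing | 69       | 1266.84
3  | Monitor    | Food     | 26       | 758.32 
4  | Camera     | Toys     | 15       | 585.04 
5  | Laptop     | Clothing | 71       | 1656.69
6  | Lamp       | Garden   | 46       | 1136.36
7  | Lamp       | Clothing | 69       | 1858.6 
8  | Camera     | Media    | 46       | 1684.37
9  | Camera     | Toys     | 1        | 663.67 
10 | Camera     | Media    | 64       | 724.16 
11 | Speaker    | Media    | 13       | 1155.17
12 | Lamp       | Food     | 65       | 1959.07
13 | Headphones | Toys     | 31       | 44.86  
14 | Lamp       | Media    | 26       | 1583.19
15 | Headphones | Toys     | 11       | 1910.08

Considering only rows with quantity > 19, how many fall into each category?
SELECT category, COUNT(*)
FROM sales
WHERE quantity > 19
GROUP BY category

Note: WHERE filters rows before grouping.

Result:
  Clothing: 3
  Food: 2
  Garden: 1
  Media: 3
  Toys: 1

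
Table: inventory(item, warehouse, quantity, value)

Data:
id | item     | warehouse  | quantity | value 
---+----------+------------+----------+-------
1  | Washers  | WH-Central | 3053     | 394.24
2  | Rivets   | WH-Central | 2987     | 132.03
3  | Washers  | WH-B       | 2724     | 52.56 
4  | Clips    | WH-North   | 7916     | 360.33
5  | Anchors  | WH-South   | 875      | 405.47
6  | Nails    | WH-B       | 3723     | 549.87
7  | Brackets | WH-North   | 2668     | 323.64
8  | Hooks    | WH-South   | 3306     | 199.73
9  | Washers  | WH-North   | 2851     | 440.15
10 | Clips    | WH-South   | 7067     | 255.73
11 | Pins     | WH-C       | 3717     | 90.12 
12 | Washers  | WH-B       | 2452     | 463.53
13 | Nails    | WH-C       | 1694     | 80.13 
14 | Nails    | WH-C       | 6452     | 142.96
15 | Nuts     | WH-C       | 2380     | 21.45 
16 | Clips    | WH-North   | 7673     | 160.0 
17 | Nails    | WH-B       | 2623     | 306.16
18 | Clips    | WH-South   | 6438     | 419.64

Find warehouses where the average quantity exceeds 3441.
SELECT warehouse, AVG(quantity)
FROM inventory
GROUP BY warehouse
HAVING AVG(quantity) > 3441

Result:
  WH-C: avg=3560.75
  WH-North: avg=5277.00
  WH-South: avg=4421.50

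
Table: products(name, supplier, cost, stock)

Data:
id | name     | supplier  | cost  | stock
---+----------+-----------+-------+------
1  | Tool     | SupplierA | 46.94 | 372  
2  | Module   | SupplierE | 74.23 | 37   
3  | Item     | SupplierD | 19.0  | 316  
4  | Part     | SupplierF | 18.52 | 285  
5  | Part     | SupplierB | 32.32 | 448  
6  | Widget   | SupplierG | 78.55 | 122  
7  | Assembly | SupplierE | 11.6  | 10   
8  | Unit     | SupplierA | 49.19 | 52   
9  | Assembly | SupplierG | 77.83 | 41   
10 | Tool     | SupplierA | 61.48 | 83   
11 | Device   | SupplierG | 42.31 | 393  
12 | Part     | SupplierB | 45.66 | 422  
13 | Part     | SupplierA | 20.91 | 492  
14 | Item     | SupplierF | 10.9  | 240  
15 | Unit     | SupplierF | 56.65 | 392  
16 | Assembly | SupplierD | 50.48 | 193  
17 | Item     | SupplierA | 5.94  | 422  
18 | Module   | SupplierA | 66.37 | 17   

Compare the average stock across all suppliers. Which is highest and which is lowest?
SELECT supplier, AVG(stock)
FROM products
GROUP BY supplier
ORDER BY AVG(stock)

All groups:
  SupplierE: 23.50
  SupplierG: 185.33
  SupplierA: 239.67
  SupplierD: 254.50
  SupplierF: 305.67
  SupplierB: 435.00

Highest: SupplierB (435.00)
Lowest: SupplierE (23.50)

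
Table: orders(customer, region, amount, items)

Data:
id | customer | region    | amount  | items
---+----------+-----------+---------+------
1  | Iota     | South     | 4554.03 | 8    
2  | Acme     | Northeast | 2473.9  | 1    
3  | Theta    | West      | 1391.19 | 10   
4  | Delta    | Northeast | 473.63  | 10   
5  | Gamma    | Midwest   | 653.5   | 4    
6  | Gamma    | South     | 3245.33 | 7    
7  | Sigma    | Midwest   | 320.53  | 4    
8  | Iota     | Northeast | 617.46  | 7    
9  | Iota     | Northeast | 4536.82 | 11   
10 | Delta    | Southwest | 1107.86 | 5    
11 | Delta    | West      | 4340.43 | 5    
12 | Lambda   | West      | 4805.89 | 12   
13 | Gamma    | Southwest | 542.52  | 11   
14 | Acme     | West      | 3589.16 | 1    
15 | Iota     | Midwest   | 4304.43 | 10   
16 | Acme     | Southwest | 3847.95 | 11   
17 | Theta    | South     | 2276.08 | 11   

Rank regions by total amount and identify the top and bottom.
SELECT region, SUM(amount)
FROM orders
GROUP BY region
ORDER BY SUM(amount)

All groups:
  Midwest: 5278.46
  Southwest: 5498.33
  Northeast: 8101.81
  South: 10075.44
  West: 14126.67

Highest: West (14126.67)
Lowest: Midwest (5278.46)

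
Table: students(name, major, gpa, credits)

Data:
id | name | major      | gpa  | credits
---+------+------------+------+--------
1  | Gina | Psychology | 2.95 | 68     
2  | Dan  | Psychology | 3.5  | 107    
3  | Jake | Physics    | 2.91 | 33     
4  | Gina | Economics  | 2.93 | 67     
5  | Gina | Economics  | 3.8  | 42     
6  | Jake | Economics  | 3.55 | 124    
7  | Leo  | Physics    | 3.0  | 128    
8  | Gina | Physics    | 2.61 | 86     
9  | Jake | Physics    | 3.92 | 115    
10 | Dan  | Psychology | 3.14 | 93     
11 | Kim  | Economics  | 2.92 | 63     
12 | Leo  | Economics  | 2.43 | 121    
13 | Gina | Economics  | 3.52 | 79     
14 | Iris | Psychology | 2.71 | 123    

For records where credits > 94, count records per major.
SELECT major, COUNT(*)
FROM students
WHERE credits > 94
GROUP BY major

Note: WHERE filters rows before grouping.

Result:
  Economics: 2
  Physics: 2
  Psychology: 2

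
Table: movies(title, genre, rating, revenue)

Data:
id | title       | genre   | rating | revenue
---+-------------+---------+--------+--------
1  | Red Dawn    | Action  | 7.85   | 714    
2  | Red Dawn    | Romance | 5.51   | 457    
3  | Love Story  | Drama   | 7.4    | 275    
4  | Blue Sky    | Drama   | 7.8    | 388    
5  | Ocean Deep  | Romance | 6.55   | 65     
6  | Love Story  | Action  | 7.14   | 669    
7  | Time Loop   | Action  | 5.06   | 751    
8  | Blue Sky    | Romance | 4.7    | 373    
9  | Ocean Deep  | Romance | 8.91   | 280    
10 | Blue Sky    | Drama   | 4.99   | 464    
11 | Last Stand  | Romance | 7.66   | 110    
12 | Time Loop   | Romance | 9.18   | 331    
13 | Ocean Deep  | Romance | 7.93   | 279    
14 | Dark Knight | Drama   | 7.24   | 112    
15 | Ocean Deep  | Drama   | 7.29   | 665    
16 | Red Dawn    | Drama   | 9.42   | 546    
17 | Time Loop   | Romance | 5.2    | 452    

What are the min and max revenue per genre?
SELECT genre, MIN(revenue), MAX(revenue)
FROM movies
GROUP BY genre

Result:
  Action: min=669, max=751
  Drama: min=112, max=665
  Romance: min=65, max=457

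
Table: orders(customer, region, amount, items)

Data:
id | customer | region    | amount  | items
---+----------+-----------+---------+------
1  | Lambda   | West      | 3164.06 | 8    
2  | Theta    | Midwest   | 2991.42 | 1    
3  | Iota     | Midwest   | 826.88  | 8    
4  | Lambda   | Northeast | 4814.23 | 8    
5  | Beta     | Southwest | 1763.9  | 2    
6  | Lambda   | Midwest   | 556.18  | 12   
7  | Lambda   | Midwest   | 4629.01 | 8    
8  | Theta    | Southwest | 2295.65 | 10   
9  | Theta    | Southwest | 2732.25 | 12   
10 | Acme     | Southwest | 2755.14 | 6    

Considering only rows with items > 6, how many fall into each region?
SELECT region, COUNT(*)
FROM orders
WHERE items > 6
GROUP BY region

Note: WHERE filters rows before grouping.

Result:
  Midwest: 3
  Northeast: 1
  Southwest: 2
  West: 1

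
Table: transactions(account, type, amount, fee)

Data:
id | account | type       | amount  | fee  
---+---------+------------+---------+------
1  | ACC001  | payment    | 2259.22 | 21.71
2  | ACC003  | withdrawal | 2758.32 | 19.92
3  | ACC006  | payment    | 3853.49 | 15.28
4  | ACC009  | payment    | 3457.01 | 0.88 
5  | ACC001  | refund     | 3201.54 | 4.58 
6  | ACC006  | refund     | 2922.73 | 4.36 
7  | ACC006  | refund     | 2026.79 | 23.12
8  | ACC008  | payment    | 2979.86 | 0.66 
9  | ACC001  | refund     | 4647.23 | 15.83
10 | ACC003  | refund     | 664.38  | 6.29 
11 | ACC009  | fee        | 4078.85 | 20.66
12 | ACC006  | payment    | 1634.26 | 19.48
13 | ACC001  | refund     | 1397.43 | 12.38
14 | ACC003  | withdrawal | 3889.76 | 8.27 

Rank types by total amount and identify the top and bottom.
SELECT type, SUM(amount)
FROM transactions
GROUP BY type
ORDER BY SUM(amount)

All groups:
  fee: 4078.85
  withdrawal: 6648.08
  payment: 14183.84
  refund: 14860.10

Highest: refund (14860.10)
Lowest: fee (4078.85)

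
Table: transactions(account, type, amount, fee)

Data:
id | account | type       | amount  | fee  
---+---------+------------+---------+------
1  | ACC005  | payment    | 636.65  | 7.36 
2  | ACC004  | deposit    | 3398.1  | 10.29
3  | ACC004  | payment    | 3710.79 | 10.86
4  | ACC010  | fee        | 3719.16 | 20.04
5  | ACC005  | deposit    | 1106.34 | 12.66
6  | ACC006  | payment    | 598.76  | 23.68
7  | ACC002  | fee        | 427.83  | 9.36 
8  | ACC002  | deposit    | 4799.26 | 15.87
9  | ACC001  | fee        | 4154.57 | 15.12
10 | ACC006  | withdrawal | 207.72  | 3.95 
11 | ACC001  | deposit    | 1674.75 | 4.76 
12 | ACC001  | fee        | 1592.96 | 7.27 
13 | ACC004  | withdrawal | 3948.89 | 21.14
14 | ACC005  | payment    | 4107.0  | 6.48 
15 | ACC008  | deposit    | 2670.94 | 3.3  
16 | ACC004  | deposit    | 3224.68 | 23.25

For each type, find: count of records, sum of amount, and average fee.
SELECT type,
       COUNT(*) as cnt,
       SUM(amount) as total_amount,
       AVG(fee) as avg_fee
FROM transactions
GROUP BY type

Result:
  deposit: 6 records, 16874.07 total amount, 11.69 avg fee
  fee: 4 records, 9894.52 total amount, 12.95 avg fee
  payment: 4 records, 9053.20 total amount, 12.10 avg fee
  withdrawal: 2 records, 4156.61 total amount, 12.55 avg fee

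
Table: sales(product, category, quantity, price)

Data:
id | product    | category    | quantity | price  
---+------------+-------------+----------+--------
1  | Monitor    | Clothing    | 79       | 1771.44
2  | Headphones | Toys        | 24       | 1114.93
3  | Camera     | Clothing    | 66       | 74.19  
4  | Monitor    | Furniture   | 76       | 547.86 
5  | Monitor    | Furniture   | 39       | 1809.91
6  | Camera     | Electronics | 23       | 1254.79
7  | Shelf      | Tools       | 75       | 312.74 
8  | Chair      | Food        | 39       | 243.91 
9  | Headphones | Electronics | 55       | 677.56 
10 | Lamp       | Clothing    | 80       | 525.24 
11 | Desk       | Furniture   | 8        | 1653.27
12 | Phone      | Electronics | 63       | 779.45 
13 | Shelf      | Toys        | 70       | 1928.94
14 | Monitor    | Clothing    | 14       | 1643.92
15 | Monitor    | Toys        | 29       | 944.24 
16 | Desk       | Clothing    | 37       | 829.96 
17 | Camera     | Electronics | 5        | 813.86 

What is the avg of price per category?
SELECT category, AVG(price) as result
FROM sales
GROUP BY category

Result:
  Clothing: 968.95
  Electronics: 881.42
  Food: 243.91
  Furniture: 1337.01
  Tools: 312.74
  Toys: 1329.37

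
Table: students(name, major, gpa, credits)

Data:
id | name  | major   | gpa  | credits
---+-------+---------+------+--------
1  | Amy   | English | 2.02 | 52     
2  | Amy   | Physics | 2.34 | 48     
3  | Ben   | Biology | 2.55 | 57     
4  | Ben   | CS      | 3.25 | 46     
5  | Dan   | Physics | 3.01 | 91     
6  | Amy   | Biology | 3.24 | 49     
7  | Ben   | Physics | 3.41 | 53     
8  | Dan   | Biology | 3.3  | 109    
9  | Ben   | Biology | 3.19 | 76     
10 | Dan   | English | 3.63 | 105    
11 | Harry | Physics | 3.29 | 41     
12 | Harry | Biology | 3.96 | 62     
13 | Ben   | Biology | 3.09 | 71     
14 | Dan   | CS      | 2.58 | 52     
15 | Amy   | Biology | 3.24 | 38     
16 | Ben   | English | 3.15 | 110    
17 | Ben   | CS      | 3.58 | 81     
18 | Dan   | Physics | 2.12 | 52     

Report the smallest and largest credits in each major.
SELECT major, MIN(credits), MAX(credits)
FROM students
GROUP BY major

Result:
  Biology: min=38, max=109
  CS: min=46, max=81
  English: min=52, max=110
  Physics: min=41, max=91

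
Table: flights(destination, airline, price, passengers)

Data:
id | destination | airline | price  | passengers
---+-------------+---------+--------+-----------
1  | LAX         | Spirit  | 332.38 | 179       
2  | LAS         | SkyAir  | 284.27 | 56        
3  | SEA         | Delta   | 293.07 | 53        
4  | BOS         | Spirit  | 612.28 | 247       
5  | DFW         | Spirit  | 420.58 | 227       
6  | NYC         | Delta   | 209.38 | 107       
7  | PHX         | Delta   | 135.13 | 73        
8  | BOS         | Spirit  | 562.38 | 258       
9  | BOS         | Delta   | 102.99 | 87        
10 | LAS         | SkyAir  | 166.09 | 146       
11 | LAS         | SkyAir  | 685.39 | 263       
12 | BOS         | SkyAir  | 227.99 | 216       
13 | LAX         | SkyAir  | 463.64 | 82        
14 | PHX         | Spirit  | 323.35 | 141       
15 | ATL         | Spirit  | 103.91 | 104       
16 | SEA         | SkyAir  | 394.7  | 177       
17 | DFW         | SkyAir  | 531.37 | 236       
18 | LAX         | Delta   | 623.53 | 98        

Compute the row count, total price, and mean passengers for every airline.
SELECT airline,
       COUNT(*) as cnt,
       SUM(price) as total_price,
       AVG(passengers) as avg_passengers
FROM flights
GROUP BY airline

Result:
  Delta: 5 records, 1364.10 total price, 83.60 avg passengers
  SkyAir: 7 records, 2753.45 total price, 168.00 avg passengers
  Spirit: 6 records, 2354.88 total price, 192.67 avg passengers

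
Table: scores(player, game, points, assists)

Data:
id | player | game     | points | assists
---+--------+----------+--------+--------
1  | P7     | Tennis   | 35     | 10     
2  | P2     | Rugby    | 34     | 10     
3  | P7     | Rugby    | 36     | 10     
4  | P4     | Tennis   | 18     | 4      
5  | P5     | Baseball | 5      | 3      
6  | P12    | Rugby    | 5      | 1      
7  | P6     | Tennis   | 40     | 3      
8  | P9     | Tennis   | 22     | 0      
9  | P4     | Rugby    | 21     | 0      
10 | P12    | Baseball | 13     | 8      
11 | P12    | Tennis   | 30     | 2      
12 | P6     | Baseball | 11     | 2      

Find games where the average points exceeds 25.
SELECT game, AVG(points)
FROM scores
GROUP BY game
HAVING AVG(points) > 25

Result:
  Tennis: avg=29.00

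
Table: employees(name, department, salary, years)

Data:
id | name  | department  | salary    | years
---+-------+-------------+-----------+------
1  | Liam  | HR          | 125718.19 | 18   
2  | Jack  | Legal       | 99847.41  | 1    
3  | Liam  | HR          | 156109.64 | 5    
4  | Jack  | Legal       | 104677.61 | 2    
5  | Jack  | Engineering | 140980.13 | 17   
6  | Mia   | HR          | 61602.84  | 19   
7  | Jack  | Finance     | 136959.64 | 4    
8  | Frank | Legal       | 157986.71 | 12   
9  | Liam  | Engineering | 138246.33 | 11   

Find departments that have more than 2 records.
SELECT department, COUNT(*) as cnt
FROM employees
GROUP BY department
HAVING COUNT(*) > 2

Result:
  HR: 3
  Legal: 3

Note: HAVING filters groups after aggregation, WHERE filters rows before.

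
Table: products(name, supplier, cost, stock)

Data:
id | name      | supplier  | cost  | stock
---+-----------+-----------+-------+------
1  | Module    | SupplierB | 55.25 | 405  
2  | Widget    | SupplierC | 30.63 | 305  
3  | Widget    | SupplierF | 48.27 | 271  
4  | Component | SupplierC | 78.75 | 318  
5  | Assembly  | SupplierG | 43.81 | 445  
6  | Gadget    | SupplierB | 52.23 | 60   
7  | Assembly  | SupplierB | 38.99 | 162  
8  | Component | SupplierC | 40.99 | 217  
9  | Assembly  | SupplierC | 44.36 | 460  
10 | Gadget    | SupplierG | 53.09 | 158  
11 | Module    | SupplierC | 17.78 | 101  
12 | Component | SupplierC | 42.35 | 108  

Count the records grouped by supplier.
SELECT supplier, COUNT(*) as count
FROM products
GROUP BY supplier

Result:
  SupplierB: 3
  SupplierC: 6
  SupplierF: 1
  SupplierG: 2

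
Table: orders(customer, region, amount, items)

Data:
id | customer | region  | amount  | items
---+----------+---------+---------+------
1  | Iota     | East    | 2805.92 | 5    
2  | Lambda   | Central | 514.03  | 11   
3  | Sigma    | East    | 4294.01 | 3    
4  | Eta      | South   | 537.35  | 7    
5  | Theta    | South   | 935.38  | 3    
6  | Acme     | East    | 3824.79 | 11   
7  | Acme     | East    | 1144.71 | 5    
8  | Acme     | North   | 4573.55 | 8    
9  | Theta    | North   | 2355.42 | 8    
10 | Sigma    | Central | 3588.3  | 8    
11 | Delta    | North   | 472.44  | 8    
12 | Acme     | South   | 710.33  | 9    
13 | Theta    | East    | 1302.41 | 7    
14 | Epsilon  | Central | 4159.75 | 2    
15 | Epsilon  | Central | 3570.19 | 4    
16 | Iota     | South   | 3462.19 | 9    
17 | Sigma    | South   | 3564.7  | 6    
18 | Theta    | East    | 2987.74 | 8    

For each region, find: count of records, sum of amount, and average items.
SELECT region,
       COUNT(*) as cnt,
       SUM(amount) as total_amount,
       AVG(items) as avg_items
FROM orders
GROUP BY region

Result:
  Central: 4 records, 11832.27 total amount, 6.25 avg items
  East: 6 records, 16359.58 total amount, 6.50 avg items
  North: 3 records, 7401.41 total amount, 8.00 avg items
  South: 5 records, 9209.95 total amount, 6.80 avg items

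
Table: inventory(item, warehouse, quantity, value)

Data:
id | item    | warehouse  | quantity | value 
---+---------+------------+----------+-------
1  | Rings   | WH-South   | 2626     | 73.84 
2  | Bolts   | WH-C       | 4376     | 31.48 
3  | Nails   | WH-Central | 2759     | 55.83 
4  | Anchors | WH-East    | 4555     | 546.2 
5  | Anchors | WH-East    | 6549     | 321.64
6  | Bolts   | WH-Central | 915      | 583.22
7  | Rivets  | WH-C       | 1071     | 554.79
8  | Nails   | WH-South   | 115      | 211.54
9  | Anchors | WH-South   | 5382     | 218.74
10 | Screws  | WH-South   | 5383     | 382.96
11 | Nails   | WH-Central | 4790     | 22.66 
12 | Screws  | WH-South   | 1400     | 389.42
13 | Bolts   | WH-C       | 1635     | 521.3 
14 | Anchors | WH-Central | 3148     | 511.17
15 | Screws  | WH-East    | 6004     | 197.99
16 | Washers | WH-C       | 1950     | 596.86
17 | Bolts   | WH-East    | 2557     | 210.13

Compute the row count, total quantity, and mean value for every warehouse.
SELECT warehouse,
       COUNT(*) as cnt,
       SUM(quantity) as total_quantity,
       AVG(value) as avg_value
FROM inventory
GROUP BY warehouse

Result:
  WH-C: 4 records, 9032 total quantity, 426.11 avg value
  WH-Central: 4 records, 11612 total quantity, 293.22 avg value
  WH-East: 4 records, 19665 total quantity, 318.99 avg value
  WH-South: 5 records, 14906 total quantity, 255.30 avg value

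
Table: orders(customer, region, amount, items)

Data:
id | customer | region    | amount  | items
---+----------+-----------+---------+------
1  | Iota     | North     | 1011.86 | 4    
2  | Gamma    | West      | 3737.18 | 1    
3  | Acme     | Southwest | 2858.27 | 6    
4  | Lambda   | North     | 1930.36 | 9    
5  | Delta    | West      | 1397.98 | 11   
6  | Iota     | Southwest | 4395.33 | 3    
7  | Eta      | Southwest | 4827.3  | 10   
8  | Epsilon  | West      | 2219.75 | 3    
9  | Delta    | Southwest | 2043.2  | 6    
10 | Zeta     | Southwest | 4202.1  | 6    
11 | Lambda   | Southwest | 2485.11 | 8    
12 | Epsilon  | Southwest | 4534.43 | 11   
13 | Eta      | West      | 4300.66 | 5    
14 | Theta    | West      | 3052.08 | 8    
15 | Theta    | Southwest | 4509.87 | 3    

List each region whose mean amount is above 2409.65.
SELECT region, AVG(amount)
FROM orders
GROUP BY region
HAVING AVG(amount) > 2409.65

Result:
  Southwest: avg=3731.95
  West: avg=2941.53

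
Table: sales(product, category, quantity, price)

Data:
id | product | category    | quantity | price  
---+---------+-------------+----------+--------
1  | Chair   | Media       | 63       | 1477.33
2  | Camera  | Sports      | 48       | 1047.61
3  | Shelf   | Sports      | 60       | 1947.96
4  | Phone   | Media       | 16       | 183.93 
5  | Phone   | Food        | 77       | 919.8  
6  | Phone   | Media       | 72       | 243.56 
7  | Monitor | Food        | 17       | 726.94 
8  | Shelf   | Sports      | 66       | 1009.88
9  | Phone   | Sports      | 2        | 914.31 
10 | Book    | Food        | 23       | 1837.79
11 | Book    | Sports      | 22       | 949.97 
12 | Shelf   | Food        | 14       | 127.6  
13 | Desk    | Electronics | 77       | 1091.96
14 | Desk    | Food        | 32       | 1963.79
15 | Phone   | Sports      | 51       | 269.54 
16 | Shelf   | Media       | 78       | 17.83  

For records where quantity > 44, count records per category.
SELECT category, COUNT(*)
FROM sales
WHERE quantity > 44
GROUP BY category

Note: WHERE filters rows before grouping.

Result:
  Electronics: 1
  Food: 1
  Media: 3
  Sports: 4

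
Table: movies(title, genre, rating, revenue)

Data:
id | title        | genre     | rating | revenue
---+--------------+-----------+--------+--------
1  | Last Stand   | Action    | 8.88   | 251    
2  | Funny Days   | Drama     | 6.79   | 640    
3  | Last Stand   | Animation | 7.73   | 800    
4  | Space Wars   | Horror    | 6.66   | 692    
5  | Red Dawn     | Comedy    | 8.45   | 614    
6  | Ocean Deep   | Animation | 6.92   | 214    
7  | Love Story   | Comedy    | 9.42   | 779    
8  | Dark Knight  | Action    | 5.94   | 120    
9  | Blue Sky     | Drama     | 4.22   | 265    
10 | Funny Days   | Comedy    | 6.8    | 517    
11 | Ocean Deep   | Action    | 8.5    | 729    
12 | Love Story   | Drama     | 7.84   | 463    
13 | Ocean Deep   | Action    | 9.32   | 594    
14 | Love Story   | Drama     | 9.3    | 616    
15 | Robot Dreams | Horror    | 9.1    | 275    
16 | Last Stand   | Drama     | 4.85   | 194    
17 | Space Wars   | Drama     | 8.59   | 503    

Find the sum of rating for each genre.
SELECT genre, SUM(rating) as result
FROM movies
GROUP BY genre

Result:
  Action: 32.64
  Animation: 14.65
  Comedy: 24.67
  Drama: 41.59
  Horror: 15.76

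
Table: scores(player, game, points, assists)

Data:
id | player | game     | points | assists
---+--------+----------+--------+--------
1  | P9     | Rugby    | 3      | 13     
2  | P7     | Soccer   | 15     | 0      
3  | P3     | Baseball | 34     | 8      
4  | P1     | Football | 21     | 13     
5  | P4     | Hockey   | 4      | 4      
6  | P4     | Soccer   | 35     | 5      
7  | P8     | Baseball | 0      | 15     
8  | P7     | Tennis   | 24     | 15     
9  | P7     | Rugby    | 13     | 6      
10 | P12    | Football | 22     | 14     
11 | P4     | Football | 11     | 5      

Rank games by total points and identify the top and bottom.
SELECT game, SUM(points)
FROM scores
GROUP BY game
ORDER BY SUM(points)

All groups:
  Hockey: 4
  Rugby: 16
  Tennis: 24
  Baseball: 34
  Soccer: 50
  Football: 54

Highest: Football (54)
Lowest: Hockey (4)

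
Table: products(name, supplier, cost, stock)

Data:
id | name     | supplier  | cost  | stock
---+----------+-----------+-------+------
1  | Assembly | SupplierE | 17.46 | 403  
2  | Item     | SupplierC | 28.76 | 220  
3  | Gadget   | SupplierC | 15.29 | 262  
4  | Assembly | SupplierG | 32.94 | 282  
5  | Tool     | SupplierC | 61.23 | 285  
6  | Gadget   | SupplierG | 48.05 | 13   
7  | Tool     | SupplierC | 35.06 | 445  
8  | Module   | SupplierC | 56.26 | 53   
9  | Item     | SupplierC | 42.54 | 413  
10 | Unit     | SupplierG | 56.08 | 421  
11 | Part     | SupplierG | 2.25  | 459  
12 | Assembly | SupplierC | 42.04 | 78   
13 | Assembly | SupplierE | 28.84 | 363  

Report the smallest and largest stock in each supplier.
SELECT supplier, MIN(stock), MAX(stock)
FROM products
GROUP BY supplier

Result:
  SupplierC: min=53, max=445
  SupplierE: min=363, max=403
  SupplierG: min=13, max=459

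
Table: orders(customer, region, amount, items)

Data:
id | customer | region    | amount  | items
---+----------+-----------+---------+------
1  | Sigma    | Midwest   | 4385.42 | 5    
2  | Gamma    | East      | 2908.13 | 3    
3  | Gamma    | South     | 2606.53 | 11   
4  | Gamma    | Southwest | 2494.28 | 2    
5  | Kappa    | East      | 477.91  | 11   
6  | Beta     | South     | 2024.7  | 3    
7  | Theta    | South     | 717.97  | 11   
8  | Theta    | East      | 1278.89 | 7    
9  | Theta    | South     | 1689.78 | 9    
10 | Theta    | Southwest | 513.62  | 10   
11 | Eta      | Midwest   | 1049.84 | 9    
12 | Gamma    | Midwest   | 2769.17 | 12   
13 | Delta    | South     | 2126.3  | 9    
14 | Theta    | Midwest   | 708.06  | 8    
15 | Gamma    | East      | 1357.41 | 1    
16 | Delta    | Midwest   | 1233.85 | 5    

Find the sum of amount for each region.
SELECT region, SUM(amount) as result
FROM orders
GROUP BY region

Result:
  East: 6022.34
  Midwest: 10146.34
  South: 9165.28
  Southwest: 3007.90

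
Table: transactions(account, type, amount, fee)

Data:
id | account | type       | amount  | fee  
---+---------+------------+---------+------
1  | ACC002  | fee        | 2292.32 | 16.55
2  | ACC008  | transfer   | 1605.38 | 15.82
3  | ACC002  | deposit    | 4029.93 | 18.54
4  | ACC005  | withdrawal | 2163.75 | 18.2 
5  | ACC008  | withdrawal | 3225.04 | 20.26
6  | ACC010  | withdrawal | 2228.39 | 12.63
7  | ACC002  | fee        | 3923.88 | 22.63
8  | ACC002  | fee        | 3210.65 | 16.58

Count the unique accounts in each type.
SELECT type, COUNT(DISTINCT account)
FROM transactions
GROUP BY type

Result:
  deposit: 1 distinct
  fee: 1 distinct
  transfer: 1 distinct
  withdrawal: 3 distinct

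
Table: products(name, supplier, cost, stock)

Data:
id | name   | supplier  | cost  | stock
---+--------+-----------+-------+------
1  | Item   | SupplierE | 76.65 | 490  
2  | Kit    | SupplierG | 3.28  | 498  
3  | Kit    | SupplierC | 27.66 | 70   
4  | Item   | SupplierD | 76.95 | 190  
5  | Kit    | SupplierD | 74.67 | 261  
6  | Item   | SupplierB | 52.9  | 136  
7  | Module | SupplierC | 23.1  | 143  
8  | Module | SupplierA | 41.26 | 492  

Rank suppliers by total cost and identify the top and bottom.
SELECT supplier, SUM(cost)
FROM products
GROUP BY supplier
ORDER BY SUM(cost)

All groups:
  SupplierG: 3.28
  SupplierA: 41.26
  SupplierC: 50.76
  SupplierB: 52.90
  SupplierE: 76.65
  SupplierD: 151.62

Highest: SupplierD (151.62)
Lowest: SupplierG (3.28)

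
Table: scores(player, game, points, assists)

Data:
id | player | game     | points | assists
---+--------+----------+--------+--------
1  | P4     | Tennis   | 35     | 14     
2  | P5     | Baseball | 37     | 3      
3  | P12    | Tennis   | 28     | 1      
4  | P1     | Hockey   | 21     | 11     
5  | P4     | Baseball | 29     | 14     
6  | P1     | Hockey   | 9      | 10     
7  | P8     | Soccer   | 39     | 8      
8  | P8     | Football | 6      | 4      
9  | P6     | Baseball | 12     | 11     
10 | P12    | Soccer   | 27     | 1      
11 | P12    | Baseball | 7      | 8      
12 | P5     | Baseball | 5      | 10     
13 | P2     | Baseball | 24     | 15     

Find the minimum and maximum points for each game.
SELECT game, MIN(points), MAX(points)
FROM scores
GROUP BY game

Result:
  Baseball: min=5, max=37
  Football: min=6, max=6
  Hockey: min=9, max=21
  Soccer: min=27, max=39
  Tennis: min=28, max=35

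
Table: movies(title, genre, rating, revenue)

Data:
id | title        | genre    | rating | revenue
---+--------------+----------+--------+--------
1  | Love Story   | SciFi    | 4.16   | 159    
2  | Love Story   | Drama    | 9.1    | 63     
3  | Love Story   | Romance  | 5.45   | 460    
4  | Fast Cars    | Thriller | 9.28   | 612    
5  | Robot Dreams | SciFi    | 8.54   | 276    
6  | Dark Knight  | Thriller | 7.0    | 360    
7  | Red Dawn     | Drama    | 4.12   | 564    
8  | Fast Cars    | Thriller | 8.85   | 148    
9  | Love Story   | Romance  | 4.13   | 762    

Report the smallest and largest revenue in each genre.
SELECT genre, MIN(revenue), MAX(revenue)
FROM movies
GROUP BY genre

Result:
  Drama: min=63, max=564
  Romance: min=460, max=762
  SciFi: min=159, max=276
  Thriller: min=148, max=612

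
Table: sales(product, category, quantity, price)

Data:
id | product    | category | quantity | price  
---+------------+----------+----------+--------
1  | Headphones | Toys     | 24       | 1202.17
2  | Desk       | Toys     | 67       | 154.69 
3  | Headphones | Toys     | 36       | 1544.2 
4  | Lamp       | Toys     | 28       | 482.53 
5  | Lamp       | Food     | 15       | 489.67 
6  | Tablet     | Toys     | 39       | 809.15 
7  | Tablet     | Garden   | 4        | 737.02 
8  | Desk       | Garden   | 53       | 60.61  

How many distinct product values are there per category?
SELECT category, COUNT(DISTINCT product)
FROM sales
GROUP BY category

Result:
  Food: 1 distinct
  Garden: 2 distinct
  Toys: 4 distinct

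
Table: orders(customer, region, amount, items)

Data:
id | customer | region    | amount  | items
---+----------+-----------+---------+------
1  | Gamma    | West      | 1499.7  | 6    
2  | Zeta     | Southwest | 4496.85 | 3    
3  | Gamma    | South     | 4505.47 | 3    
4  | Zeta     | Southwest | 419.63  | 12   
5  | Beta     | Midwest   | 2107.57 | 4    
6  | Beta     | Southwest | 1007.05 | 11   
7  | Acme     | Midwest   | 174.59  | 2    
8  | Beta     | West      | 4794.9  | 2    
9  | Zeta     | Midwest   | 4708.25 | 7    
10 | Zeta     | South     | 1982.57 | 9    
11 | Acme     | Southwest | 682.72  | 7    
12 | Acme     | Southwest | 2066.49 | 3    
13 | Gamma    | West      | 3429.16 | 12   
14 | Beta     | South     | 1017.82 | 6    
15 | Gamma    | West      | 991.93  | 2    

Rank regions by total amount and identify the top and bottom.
SELECT region, SUM(amount)
FROM orders
GROUP BY region
ORDER BY SUM(amount)

All groups:
  Midwest: 6990.41
  South: 7505.86
  Southwest: 8672.74
  West: 10715.69

Highest: West (10715.69)
Lowest: Midwest (6990.41)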